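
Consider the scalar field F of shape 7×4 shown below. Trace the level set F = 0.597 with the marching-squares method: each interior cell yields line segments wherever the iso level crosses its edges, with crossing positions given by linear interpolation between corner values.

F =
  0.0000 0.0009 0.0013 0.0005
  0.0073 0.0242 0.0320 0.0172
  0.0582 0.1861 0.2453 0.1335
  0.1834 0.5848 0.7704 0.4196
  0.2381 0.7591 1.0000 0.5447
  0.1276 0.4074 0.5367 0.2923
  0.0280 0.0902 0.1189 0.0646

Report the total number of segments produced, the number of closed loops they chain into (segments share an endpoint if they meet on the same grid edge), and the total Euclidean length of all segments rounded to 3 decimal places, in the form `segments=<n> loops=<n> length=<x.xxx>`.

segments=8 loops=1 length=6.613

cell (2,1): code 0100 → (2.670,2.000)–(3.000,1.066)
cell (2,2): code 1000 → (3.000,2.494)–(2.670,2.000)
cell (3,0): code 0100 → (3.070,1.000)–(4.000,0.689)
cell (3,1): code 1110 → (3.000,1.066)–(3.070,1.000)
cell (3,2): code 1001 → (4.000,2.885)–(3.000,2.494)
cell (4,0): code 0010 → (4.000,0.689)–(4.461,1.000)
cell (4,1): code 0011 → (4.461,1.000)–(4.870,2.000)
cell (4,2): code 0001 → (4.870,2.000)–(4.000,2.885)
total: 8 segments, chained into 1 closed loop(s), length Σ = 6.613199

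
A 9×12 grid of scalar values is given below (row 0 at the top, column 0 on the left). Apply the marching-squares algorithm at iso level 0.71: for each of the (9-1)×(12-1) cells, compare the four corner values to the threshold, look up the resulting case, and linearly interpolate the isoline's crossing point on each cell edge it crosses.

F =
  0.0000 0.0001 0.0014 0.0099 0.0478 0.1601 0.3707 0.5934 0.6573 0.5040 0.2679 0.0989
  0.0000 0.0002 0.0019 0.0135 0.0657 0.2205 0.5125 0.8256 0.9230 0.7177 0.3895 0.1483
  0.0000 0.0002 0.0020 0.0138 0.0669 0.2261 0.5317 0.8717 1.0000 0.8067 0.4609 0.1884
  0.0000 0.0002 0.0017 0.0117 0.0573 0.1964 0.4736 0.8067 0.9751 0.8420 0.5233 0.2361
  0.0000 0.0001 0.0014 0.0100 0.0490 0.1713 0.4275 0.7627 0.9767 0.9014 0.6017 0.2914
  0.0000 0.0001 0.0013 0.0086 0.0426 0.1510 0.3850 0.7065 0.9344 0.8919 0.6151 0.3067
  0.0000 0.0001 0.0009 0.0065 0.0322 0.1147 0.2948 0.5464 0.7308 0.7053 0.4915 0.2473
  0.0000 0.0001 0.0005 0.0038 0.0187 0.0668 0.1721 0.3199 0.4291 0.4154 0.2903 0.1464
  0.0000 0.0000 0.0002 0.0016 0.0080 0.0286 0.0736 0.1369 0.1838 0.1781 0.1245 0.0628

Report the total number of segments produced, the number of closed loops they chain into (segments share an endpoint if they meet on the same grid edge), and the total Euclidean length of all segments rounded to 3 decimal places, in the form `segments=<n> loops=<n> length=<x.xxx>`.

cell (0,6): code 0100 → (0.502,7.000)–(1.000,6.631)
cell (0,7): code 1100 → (0.198,8.000)–(0.502,7.000)
cell (0,8): code 1100 → (0.964,9.000)–(0.198,8.000)
cell (0,9): code 1000 → (1.000,9.023)–(0.964,9.000)
cell (1,6): code 0110 → (1.000,6.631)–(2.000,6.524)
cell (1,9): code 1001 → (2.000,9.280)–(1.000,9.023)
cell (2,6): code 0110 → (2.000,6.524)–(3.000,6.710)
cell (2,9): code 1001 → (3.000,9.414)–(2.000,9.280)
cell (3,6): code 0110 → (3.000,6.710)–(4.000,6.843)
cell (3,9): code 1001 → (4.000,9.639)–(3.000,9.414)
cell (4,6): code 0010 → (4.000,6.843)–(4.938,7.000)
cell (4,7): code 0111 → (4.938,7.000)–(5.000,7.015)
cell (4,9): code 1001 → (5.000,9.657)–(4.000,9.639)
cell (5,7): code 0110 → (5.000,7.015)–(6.000,7.887)
cell (5,8): code 1011 → (6.000,8.816)–(5.975,9.000)
cell (5,9): code 0001 → (5.975,9.000)–(5.000,9.657)
cell (6,7): code 0010 → (6.000,7.887)–(6.069,8.000)
cell (6,8): code 0001 → (6.069,8.000)–(6.000,8.816)
total: 18 segments, chained into 1 closed loop(s), length Σ = 14.719310

segments=18 loops=1 length=14.719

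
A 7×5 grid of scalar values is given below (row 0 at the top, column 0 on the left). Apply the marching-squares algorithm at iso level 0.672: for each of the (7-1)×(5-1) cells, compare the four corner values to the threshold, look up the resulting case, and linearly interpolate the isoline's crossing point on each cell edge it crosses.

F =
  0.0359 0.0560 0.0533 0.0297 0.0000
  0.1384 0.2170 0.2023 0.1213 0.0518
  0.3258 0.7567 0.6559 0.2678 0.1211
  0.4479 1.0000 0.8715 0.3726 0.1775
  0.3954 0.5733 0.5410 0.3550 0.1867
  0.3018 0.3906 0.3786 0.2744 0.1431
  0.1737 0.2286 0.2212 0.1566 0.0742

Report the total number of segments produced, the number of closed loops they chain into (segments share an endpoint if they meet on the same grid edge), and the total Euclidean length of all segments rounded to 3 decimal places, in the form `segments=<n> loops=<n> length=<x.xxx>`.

cell (1,0): code 0100 → (1.843,1.000)–(2.000,0.803)
cell (1,1): code 1000 → (2.000,1.840)–(1.843,1.000)
cell (2,0): code 0110 → (2.000,0.803)–(3.000,0.406)
cell (2,1): code 1101 → (2.075,2.000)–(2.000,1.840)
cell (2,2): code 1000 → (3.000,2.400)–(2.075,2.000)
cell (3,0): code 0010 → (3.000,0.406)–(3.769,1.000)
cell (3,1): code 0011 → (3.769,1.000)–(3.604,2.000)
cell (3,2): code 0001 → (3.604,2.000)–(3.000,2.400)
total: 8 segments, chained into 1 closed loop(s), length Σ = 6.075915

segments=8 loops=1 length=6.076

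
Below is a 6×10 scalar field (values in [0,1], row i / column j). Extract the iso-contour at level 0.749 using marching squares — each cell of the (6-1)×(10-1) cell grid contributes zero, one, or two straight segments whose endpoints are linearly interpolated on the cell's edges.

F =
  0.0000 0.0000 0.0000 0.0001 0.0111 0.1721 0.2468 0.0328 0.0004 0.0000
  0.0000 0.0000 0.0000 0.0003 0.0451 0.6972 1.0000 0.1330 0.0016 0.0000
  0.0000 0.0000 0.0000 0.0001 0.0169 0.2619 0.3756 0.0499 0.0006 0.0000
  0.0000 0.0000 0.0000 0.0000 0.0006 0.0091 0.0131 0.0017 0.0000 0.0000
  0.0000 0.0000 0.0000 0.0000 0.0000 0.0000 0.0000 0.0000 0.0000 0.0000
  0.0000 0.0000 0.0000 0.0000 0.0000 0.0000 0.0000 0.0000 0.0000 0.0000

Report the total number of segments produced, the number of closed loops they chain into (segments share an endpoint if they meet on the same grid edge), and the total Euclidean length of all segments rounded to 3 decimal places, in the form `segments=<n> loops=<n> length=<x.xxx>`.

cell (0,5): code 0100 → (0.667,6.000)–(1.000,5.171)
cell (0,6): code 1000 → (1.000,6.290)–(0.667,6.000)
cell (1,5): code 0010 → (1.000,5.171)–(1.402,6.000)
cell (1,6): code 0001 → (1.402,6.000)–(1.000,6.290)
total: 4 segments, chained into 1 closed loop(s), length Σ = 2.751485

segments=4 loops=1 length=2.751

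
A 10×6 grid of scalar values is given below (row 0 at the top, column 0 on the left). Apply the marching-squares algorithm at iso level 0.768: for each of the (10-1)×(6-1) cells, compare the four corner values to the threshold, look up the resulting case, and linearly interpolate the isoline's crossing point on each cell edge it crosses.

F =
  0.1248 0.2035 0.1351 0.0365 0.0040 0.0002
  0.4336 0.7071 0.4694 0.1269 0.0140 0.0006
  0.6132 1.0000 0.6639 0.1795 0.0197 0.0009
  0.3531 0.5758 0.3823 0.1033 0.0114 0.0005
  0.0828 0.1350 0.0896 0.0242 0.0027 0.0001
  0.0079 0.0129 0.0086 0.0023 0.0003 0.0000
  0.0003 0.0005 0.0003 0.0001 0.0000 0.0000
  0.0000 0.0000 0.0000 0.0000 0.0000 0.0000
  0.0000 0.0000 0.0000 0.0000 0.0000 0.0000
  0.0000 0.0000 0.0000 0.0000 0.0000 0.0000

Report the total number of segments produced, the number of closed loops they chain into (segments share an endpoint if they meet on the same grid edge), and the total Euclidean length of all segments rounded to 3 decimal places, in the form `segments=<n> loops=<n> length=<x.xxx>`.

cell (1,0): code 0100 → (1.208,1.000)–(2.000,0.400)
cell (1,1): code 1000 → (2.000,1.690)–(1.208,1.000)
cell (2,0): code 0010 → (2.000,0.400)–(2.547,1.000)
cell (2,1): code 0001 → (2.547,1.000)–(2.000,1.690)
total: 4 segments, chained into 1 closed loop(s), length Σ = 3.736577

segments=4 loops=1 length=3.737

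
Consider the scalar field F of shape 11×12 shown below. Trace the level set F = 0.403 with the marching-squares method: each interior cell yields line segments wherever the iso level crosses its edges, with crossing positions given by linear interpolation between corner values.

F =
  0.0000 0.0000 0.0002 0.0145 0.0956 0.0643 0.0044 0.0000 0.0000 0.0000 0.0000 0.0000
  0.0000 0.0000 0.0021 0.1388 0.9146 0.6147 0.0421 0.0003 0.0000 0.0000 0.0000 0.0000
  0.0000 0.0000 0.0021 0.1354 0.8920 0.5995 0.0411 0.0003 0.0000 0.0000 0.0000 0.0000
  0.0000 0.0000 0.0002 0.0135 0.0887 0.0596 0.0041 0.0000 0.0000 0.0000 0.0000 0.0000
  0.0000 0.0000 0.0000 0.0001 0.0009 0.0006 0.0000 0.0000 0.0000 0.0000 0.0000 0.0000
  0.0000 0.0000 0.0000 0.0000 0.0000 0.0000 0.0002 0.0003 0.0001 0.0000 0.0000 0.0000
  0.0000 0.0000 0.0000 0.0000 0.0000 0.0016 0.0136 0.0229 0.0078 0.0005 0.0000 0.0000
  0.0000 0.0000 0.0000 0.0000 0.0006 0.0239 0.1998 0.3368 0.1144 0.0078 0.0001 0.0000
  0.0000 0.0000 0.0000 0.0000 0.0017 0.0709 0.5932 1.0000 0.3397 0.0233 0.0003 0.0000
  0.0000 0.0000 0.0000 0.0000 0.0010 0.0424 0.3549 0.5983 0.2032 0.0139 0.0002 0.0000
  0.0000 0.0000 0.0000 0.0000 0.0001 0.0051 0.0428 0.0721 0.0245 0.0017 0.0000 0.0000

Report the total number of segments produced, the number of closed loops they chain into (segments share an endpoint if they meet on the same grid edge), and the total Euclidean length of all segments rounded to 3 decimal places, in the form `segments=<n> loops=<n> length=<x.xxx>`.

segments=16 loops=2 length=13.601

cell (0,3): code 0100 → (0.375,4.000)–(1.000,3.341)
cell (0,4): code 1100 → (0.615,5.000)–(0.375,4.000)
cell (0,5): code 1000 → (1.000,5.370)–(0.615,5.000)
cell (1,3): code 0110 → (1.000,3.341)–(2.000,3.354)
cell (1,5): code 1001 → (2.000,5.352)–(1.000,5.370)
cell (2,3): code 0010 → (2.000,3.354)–(2.609,4.000)
cell (2,4): code 0011 → (2.609,4.000)–(2.364,5.000)
cell (2,5): code 0001 → (2.364,5.000)–(2.000,5.352)
cell (7,5): code 0100 → (7.517,6.000)–(8.000,5.636)
cell (7,6): code 1100 → (7.100,7.000)–(7.517,6.000)
cell (7,7): code 1000 → (8.000,7.904)–(7.100,7.000)
cell (8,5): code 0010 → (8.000,5.636)–(8.798,6.000)
cell (8,6): code 0111 → (8.798,6.000)–(9.000,6.198)
cell (8,7): code 1001 → (9.000,7.494)–(8.000,7.904)
cell (9,6): code 0010 → (9.000,6.198)–(9.371,7.000)
cell (9,7): code 0001 → (9.371,7.000)–(9.000,7.494)
total: 16 segments, chained into 2 closed loop(s), length Σ = 13.601307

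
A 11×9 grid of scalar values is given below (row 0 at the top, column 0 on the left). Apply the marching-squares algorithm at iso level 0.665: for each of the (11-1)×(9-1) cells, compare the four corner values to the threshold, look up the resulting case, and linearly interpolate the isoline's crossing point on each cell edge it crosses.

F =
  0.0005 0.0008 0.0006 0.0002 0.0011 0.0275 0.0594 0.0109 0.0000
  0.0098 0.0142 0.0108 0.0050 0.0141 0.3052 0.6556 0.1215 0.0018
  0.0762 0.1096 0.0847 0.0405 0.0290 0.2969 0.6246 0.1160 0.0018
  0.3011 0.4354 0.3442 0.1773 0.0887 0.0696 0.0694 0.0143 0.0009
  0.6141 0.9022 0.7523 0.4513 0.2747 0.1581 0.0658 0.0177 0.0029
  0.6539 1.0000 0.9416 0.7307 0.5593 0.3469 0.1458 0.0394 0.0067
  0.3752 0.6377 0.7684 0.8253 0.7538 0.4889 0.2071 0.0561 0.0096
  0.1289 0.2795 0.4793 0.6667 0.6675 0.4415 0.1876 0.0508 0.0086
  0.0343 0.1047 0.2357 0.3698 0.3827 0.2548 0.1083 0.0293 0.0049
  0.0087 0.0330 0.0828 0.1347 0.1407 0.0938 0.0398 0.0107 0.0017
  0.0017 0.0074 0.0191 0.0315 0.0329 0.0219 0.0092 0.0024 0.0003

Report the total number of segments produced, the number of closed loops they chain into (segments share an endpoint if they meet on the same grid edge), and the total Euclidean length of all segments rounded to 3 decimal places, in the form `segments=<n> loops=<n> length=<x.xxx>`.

segments=16 loops=1 length=11.948

cell (3,0): code 0100 → (3.492,1.000)–(4.000,0.177)
cell (3,1): code 1100 → (3.786,2.000)–(3.492,1.000)
cell (3,2): code 1000 → (4.000,2.290)–(3.786,2.000)
cell (4,0): code 0110 → (4.000,0.177)–(5.000,0.032)
cell (4,2): code 1101 → (4.765,3.000)–(4.000,2.290)
cell (4,3): code 1000 → (5.000,3.383)–(4.765,3.000)
cell (5,0): code 0010 → (5.000,0.032)–(5.925,1.000)
cell (5,1): code 0111 → (5.925,1.000)–(6.000,1.209)
cell (5,3): code 1101 → (5.543,4.000)–(5.000,3.383)
cell (5,4): code 1000 → (6.000,4.335)–(5.543,4.000)
cell (6,1): code 0010 → (6.000,1.209)–(6.358,2.000)
cell (6,2): code 0111 → (6.358,2.000)–(7.000,2.991)
cell (6,4): code 1001 → (7.000,4.011)–(6.000,4.335)
cell (7,2): code 0010 → (7.000,2.991)–(7.006,3.000)
cell (7,3): code 0011 → (7.006,3.000)–(7.009,4.000)
cell (7,4): code 0001 → (7.009,4.000)–(7.000,4.011)
total: 16 segments, chained into 1 closed loop(s), length Σ = 11.948186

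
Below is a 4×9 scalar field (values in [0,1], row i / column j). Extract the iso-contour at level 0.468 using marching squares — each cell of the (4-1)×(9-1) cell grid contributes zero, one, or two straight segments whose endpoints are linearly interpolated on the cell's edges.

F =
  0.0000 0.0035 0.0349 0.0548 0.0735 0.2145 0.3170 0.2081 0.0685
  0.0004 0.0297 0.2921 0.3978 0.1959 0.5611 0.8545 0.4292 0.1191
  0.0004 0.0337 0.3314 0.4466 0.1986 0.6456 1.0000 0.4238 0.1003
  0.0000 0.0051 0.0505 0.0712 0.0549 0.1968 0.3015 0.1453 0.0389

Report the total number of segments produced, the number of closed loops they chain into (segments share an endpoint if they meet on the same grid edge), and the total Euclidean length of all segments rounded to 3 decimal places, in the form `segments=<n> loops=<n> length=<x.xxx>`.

cell (0,4): code 0100 → (0.731,5.000)–(1.000,4.745)
cell (0,5): code 1100 → (0.281,6.000)–(0.731,5.000)
cell (0,6): code 1000 → (1.000,6.909)–(0.281,6.000)
cell (1,4): code 0110 → (1.000,4.745)–(2.000,4.603)
cell (1,6): code 1001 → (2.000,6.923)–(1.000,6.909)
cell (2,4): code 0010 → (2.000,4.603)–(2.396,5.000)
cell (2,5): code 0011 → (2.396,5.000)–(2.762,6.000)
cell (2,6): code 0001 → (2.762,6.000)–(2.000,6.923)
total: 8 segments, chained into 1 closed loop(s), length Σ = 7.458634

segments=8 loops=1 length=7.459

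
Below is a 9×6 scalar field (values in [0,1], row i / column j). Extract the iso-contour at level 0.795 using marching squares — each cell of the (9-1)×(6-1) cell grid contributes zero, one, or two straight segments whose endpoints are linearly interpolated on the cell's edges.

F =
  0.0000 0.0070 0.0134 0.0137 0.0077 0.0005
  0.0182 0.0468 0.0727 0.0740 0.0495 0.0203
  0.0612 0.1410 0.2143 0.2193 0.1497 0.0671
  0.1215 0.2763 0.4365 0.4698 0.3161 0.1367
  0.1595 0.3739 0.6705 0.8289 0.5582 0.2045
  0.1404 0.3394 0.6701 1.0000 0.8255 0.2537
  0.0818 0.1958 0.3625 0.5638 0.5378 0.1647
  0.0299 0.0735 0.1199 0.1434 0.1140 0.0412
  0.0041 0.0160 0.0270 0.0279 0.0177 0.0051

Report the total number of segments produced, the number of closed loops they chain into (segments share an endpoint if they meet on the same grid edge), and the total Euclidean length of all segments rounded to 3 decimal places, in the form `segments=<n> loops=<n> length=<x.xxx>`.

segments=8 loops=1 length=4.803

cell (3,2): code 0100 → (3.906,3.000)–(4.000,2.786)
cell (3,3): code 1000 → (4.000,3.125)–(3.906,3.000)
cell (4,2): code 0110 → (4.000,2.786)–(5.000,2.379)
cell (4,3): code 1101 → (4.886,4.000)–(4.000,3.125)
cell (4,4): code 1000 → (5.000,4.053)–(4.886,4.000)
cell (5,2): code 0010 → (5.000,2.379)–(5.470,3.000)
cell (5,3): code 0011 → (5.470,3.000)–(5.106,4.000)
cell (5,4): code 0001 → (5.106,4.000)–(5.000,4.053)
total: 8 segments, chained into 1 closed loop(s), length Σ = 4.803450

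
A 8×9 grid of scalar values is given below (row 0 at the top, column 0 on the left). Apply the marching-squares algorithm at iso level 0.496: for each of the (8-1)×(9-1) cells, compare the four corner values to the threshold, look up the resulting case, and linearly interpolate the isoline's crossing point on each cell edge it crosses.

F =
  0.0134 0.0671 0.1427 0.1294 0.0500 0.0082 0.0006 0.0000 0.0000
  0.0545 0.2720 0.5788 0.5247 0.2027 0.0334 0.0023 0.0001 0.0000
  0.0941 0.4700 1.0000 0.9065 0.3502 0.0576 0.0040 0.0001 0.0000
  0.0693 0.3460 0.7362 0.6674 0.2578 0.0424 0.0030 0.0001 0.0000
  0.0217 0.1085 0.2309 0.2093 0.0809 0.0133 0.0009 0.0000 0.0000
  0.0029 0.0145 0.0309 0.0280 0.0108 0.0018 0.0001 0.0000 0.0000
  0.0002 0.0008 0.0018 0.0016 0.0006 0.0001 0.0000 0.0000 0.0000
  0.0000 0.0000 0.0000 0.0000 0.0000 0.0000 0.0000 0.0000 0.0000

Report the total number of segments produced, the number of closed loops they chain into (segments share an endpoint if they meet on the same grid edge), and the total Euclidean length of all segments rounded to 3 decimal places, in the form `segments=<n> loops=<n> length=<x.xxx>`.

cell (0,1): code 0100 → (0.810,2.000)–(1.000,1.730)
cell (0,2): code 1100 → (0.927,3.000)–(0.810,2.000)
cell (0,3): code 1000 → (1.000,3.089)–(0.927,3.000)
cell (1,1): code 0110 → (1.000,1.730)–(2.000,1.049)
cell (1,3): code 1001 → (2.000,3.738)–(1.000,3.089)
cell (2,1): code 0110 → (2.000,1.049)–(3.000,1.384)
cell (2,3): code 1001 → (3.000,3.418)–(2.000,3.738)
cell (3,1): code 0010 → (3.000,1.384)–(3.475,2.000)
cell (3,2): code 0011 → (3.475,2.000)–(3.374,3.000)
cell (3,3): code 0001 → (3.374,3.000)–(3.000,3.418)
total: 10 segments, chained into 1 closed loop(s), length Σ = 8.302429

segments=10 loops=1 length=8.302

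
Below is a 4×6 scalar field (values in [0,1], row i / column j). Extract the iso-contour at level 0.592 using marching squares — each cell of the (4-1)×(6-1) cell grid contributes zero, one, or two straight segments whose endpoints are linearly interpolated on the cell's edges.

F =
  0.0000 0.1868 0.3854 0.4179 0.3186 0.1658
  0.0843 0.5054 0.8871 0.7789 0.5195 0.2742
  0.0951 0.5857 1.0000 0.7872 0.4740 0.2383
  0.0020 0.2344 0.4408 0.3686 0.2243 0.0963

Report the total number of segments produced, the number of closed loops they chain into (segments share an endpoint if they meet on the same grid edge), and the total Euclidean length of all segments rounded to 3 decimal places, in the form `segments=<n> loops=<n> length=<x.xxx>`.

cell (0,1): code 0100 → (0.412,2.000)–(1.000,1.227)
cell (0,2): code 1100 → (0.482,3.000)–(0.412,2.000)
cell (0,3): code 1000 → (1.000,3.721)–(0.482,3.000)
cell (1,1): code 0110 → (1.000,1.227)–(2.000,1.015)
cell (1,3): code 1001 → (2.000,3.623)–(1.000,3.721)
cell (2,1): code 0010 → (2.000,1.015)–(2.730,2.000)
cell (2,2): code 0011 → (2.730,2.000)–(2.466,3.000)
cell (2,3): code 0001 → (2.466,3.000)–(2.000,3.623)
total: 8 segments, chained into 1 closed loop(s), length Σ = 7.926117

segments=8 loops=1 length=7.926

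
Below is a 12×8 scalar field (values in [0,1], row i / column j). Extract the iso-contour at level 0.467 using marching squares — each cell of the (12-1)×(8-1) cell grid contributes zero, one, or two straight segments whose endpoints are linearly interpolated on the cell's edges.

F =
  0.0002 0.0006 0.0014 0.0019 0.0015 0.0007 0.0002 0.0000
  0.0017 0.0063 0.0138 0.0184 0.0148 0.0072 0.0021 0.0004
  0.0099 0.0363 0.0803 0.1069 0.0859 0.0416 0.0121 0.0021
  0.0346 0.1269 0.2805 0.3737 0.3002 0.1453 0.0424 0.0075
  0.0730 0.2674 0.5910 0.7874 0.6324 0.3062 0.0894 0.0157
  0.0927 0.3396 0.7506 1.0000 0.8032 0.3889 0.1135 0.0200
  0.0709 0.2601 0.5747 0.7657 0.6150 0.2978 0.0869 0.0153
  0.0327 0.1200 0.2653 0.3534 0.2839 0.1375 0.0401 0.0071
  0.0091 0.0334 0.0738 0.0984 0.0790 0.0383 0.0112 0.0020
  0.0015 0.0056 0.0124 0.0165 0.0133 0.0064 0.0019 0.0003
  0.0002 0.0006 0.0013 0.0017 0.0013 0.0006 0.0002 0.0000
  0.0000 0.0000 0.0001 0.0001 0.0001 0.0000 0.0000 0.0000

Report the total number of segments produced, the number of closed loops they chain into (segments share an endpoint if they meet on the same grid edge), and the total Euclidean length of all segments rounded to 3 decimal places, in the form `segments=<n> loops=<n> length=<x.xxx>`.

cell (3,1): code 0100 → (3.601,2.000)–(4.000,1.617)
cell (3,2): code 1100 → (3.226,3.000)–(3.601,2.000)
cell (3,3): code 1100 → (3.502,4.000)–(3.226,3.000)
cell (3,4): code 1000 → (4.000,4.507)–(3.502,4.000)
cell (4,1): code 0110 → (4.000,1.617)–(5.000,1.310)
cell (4,4): code 1001 → (5.000,4.811)–(4.000,4.507)
cell (5,1): code 0110 → (5.000,1.310)–(6.000,1.658)
cell (5,4): code 1001 → (6.000,4.467)–(5.000,4.811)
cell (6,1): code 0010 → (6.000,1.658)–(6.348,2.000)
cell (6,2): code 0011 → (6.348,2.000)–(6.724,3.000)
cell (6,3): code 0011 → (6.724,3.000)–(6.447,4.000)
cell (6,4): code 0001 → (6.447,4.000)–(6.000,4.467)
total: 12 segments, chained into 1 closed loop(s), length Σ = 10.818177

segments=12 loops=1 length=10.818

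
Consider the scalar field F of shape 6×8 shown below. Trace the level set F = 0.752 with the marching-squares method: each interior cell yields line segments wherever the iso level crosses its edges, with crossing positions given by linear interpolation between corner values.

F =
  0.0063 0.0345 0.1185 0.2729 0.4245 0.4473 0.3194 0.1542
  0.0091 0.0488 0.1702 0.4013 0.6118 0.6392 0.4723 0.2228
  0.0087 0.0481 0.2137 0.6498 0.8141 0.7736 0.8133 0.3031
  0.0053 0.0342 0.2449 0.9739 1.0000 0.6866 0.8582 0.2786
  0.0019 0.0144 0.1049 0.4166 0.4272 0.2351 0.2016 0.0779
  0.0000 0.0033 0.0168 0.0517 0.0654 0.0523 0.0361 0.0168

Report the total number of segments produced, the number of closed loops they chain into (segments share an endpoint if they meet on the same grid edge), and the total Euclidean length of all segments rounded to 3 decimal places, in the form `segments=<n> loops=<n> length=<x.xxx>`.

cell (1,3): code 0100 → (1.693,4.000)–(2.000,3.622)
cell (1,4): code 1100 → (1.839,5.000)–(1.693,4.000)
cell (1,5): code 1100 → (1.820,6.000)–(1.839,5.000)
cell (1,6): code 1000 → (2.000,6.120)–(1.820,6.000)
cell (2,2): code 0100 → (2.315,3.000)–(3.000,2.696)
cell (2,3): code 1110 → (2.000,3.622)–(2.315,3.000)
cell (2,4): code 1011 → (3.000,4.791)–(2.248,5.000)
cell (2,5): code 0111 → (2.248,5.000)–(3.000,5.381)
cell (2,6): code 1001 → (3.000,6.183)–(2.000,6.120)
cell (3,2): code 0010 → (3.000,2.696)–(3.398,3.000)
cell (3,3): code 0011 → (3.398,3.000)–(3.433,4.000)
cell (3,4): code 0001 → (3.433,4.000)–(3.000,4.791)
cell (3,5): code 0010 → (3.000,5.381)–(3.162,6.000)
cell (3,6): code 0001 → (3.162,6.000)–(3.000,6.183)
total: 14 segments, chained into 1 closed loop(s), length Σ = 10.073481

segments=14 loops=1 length=10.073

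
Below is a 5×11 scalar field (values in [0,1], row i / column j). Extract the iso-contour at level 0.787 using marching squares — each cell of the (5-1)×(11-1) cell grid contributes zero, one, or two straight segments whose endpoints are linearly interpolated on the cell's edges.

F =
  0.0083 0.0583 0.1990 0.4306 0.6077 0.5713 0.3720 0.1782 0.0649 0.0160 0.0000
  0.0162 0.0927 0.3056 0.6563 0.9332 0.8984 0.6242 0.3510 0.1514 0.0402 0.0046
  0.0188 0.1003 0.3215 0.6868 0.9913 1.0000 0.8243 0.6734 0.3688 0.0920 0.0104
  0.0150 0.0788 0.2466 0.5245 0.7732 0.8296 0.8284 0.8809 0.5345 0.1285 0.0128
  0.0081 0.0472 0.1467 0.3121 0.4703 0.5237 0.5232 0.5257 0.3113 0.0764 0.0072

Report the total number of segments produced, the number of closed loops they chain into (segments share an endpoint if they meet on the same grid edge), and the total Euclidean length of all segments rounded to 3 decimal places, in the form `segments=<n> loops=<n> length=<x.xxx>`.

cell (0,3): code 0100 → (0.551,4.000)–(1.000,3.472)
cell (0,4): code 1100 → (0.659,5.000)–(0.551,4.000)
cell (0,5): code 1000 → (1.000,5.406)–(0.659,5.000)
cell (1,3): code 0110 → (1.000,3.472)–(2.000,3.329)
cell (1,5): code 1101 → (1.814,6.000)–(1.000,5.406)
cell (1,6): code 1000 → (2.000,6.247)–(1.814,6.000)
cell (2,3): code 0010 → (2.000,3.329)–(2.937,4.000)
cell (2,4): code 0111 → (2.937,4.000)–(3.000,4.245)
cell (2,6): code 1101 → (2.547,7.000)–(2.000,6.247)
cell (2,7): code 1000 → (3.000,7.271)–(2.547,7.000)
cell (3,4): code 0010 → (3.000,4.245)–(3.139,5.000)
cell (3,5): code 0011 → (3.139,5.000)–(3.136,6.000)
cell (3,6): code 0011 → (3.136,6.000)–(3.264,7.000)
cell (3,7): code 0001 → (3.264,7.000)–(3.000,7.271)
total: 14 segments, chained into 1 closed loop(s), length Σ = 10.574395

segments=14 loops=1 length=10.574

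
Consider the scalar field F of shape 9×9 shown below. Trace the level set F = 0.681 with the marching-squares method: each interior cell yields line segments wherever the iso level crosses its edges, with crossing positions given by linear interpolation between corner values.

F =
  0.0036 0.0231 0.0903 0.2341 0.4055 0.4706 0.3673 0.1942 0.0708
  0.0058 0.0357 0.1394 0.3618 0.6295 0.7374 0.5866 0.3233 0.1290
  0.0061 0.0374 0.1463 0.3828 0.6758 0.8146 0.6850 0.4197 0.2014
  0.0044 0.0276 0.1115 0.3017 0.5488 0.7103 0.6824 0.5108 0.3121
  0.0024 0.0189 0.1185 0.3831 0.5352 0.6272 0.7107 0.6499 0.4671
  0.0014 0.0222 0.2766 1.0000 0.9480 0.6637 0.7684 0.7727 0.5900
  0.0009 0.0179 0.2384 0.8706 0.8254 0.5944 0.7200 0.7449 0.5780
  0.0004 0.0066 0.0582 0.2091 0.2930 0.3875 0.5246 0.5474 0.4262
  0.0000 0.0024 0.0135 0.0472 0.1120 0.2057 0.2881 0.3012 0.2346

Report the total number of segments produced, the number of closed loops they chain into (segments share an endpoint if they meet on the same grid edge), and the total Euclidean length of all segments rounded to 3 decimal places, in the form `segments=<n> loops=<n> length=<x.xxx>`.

segments=26 loops=2 length=21.539

cell (0,4): code 0100 → (0.789,5.000)–(1.000,4.477)
cell (0,5): code 1000 → (1.000,5.374)–(0.789,5.000)
cell (1,4): code 0110 → (1.000,4.477)–(2.000,4.037)
cell (1,5): code 1101 → (1.959,6.000)–(1.000,5.374)
cell (1,6): code 1000 → (2.000,6.015)–(1.959,6.000)
cell (2,4): code 0110 → (2.000,4.037)–(3.000,4.819)
cell (2,6): code 1001 → (3.000,6.008)–(2.000,6.015)
cell (3,4): code 0010 → (3.000,4.819)–(3.353,5.000)
cell (3,5): code 0111 → (3.353,5.000)–(4.000,5.644)
cell (3,6): code 1001 → (4.000,6.488)–(3.000,6.008)
cell (4,2): code 0100 → (4.483,3.000)–(5.000,2.559)
cell (4,3): code 1100 → (4.353,4.000)–(4.483,3.000)
cell (4,4): code 1000 → (5.000,4.939)–(4.353,4.000)
cell (4,5): code 0110 → (4.000,5.644)–(5.000,5.165)
cell (4,6): code 1101 → (4.253,7.000)–(4.000,6.488)
cell (4,7): code 1000 → (5.000,7.502)–(4.253,7.000)
cell (5,2): code 0110 → (5.000,2.559)–(6.000,2.700)
cell (5,4): code 1001 → (6.000,4.625)–(5.000,4.939)
cell (5,5): code 0110 → (5.000,5.165)–(6.000,5.689)
cell (5,7): code 1001 → (6.000,7.383)–(5.000,7.502)
cell (6,2): code 0010 → (6.000,2.700)–(6.287,3.000)
cell (6,3): code 0011 → (6.287,3.000)–(6.271,4.000)
cell (6,4): code 0001 → (6.271,4.000)–(6.000,4.625)
cell (6,5): code 0010 → (6.000,5.689)–(6.200,6.000)
cell (6,6): code 0011 → (6.200,6.000)–(6.324,7.000)
cell (6,7): code 0001 → (6.324,7.000)–(6.000,7.383)
total: 26 segments, chained into 2 closed loop(s), length Σ = 21.539285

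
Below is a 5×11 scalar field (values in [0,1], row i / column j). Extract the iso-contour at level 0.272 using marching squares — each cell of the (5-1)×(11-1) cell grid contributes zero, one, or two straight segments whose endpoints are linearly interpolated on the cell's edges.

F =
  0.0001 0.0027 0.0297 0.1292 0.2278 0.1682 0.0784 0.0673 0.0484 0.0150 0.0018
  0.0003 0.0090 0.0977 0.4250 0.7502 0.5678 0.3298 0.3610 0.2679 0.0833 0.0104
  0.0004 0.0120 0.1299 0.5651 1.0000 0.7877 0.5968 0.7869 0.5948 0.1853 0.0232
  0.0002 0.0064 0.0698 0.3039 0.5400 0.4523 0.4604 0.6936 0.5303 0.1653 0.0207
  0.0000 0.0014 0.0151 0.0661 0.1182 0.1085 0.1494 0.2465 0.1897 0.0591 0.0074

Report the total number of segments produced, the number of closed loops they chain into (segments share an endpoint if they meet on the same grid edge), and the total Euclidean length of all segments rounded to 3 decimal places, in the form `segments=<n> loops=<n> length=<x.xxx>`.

cell (0,2): code 0100 → (0.483,3.000)–(1.000,2.533)
cell (0,3): code 1100 → (0.085,4.000)–(0.483,3.000)
cell (0,4): code 1100 → (0.260,5.000)–(0.085,4.000)
cell (0,5): code 1100 → (0.770,6.000)–(0.260,5.000)
cell (0,6): code 1100 → (0.697,7.000)–(0.770,6.000)
cell (0,7): code 1000 → (1.000,7.956)–(0.697,7.000)
cell (1,2): code 0110 → (1.000,2.533)–(2.000,2.327)
cell (1,7): code 1101 → (1.013,8.000)–(1.000,7.956)
cell (1,8): code 1000 → (2.000,8.788)–(1.013,8.000)
cell (2,2): code 0110 → (2.000,2.327)–(3.000,2.864)
cell (2,8): code 1001 → (3.000,8.708)–(2.000,8.788)
cell (3,2): code 0010 → (3.000,2.864)–(3.134,3.000)
cell (3,3): code 0011 → (3.134,3.000)–(3.635,4.000)
cell (3,4): code 0011 → (3.635,4.000)–(3.524,5.000)
cell (3,5): code 0011 → (3.524,5.000)–(3.606,6.000)
cell (3,6): code 0011 → (3.606,6.000)–(3.943,7.000)
cell (3,7): code 0011 → (3.943,7.000)–(3.758,8.000)
cell (3,8): code 0001 → (3.758,8.000)–(3.000,8.708)
total: 18 segments, chained into 1 closed loop(s), length Σ = 16.814375

segments=18 loops=1 length=16.814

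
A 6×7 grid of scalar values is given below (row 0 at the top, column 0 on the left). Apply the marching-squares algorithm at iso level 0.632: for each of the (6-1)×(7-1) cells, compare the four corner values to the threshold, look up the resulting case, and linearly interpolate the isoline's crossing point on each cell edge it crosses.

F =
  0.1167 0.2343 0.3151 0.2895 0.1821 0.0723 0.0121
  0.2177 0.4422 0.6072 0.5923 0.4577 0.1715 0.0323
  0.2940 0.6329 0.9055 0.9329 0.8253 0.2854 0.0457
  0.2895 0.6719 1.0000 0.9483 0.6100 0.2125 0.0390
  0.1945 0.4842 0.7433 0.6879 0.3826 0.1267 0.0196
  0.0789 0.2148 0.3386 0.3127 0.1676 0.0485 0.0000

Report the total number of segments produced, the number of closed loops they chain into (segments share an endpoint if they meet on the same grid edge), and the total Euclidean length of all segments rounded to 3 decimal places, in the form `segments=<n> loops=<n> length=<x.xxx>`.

cell (1,0): code 0100 → (1.995,1.000)–(2.000,0.997)
cell (1,1): code 1100 → (1.083,2.000)–(1.995,1.000)
cell (1,2): code 1100 → (1.117,3.000)–(1.083,2.000)
cell (1,3): code 1100 → (1.474,4.000)–(1.117,3.000)
cell (1,4): code 1000 → (2.000,4.358)–(1.474,4.000)
cell (2,0): code 0110 → (2.000,0.997)–(3.000,0.896)
cell (2,3): code 1011 → (3.000,3.935)–(2.898,4.000)
cell (2,4): code 0001 → (2.898,4.000)–(2.000,4.358)
cell (3,0): code 0010 → (3.000,0.896)–(3.213,1.000)
cell (3,1): code 0111 → (3.213,1.000)–(4.000,1.570)
cell (3,3): code 1001 → (4.000,3.183)–(3.000,3.935)
cell (4,1): code 0010 → (4.000,1.570)–(4.275,2.000)
cell (4,2): code 0011 → (4.275,2.000)–(4.149,3.000)
cell (4,3): code 0001 → (4.149,3.000)–(4.000,3.183)
total: 14 segments, chained into 1 closed loop(s), length Σ = 10.364797

segments=14 loops=1 length=10.365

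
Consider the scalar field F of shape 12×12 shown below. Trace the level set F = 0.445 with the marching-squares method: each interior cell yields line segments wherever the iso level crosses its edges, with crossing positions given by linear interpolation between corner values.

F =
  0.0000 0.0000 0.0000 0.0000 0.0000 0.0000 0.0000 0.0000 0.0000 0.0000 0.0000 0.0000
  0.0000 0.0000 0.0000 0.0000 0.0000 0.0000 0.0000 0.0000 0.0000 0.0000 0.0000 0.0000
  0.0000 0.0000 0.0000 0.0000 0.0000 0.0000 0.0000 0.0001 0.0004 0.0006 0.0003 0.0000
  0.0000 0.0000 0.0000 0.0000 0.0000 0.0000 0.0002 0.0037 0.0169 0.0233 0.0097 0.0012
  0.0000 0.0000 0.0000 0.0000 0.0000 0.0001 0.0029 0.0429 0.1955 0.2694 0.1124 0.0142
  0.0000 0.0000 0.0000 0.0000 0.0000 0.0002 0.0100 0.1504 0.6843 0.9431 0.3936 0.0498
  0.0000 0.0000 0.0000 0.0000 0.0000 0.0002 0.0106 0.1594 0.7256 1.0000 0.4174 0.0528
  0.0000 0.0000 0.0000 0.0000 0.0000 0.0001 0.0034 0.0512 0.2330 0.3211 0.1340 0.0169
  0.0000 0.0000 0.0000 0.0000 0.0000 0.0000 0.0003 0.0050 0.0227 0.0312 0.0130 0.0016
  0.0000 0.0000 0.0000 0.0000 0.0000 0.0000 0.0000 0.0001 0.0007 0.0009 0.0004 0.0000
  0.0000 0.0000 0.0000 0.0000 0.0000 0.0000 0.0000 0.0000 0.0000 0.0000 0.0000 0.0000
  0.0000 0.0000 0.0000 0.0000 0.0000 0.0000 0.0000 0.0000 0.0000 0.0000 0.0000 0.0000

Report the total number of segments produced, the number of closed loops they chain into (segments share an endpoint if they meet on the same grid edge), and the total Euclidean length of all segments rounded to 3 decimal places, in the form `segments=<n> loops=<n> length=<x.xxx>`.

segments=8 loops=1 length=7.907

cell (4,7): code 0100 → (4.510,8.000)–(5.000,7.552)
cell (4,8): code 1100 → (4.261,9.000)–(4.510,8.000)
cell (4,9): code 1000 → (5.000,9.906)–(4.261,9.000)
cell (5,7): code 0110 → (5.000,7.552)–(6.000,7.504)
cell (5,9): code 1001 → (6.000,9.953)–(5.000,9.906)
cell (6,7): code 0010 → (6.000,7.504)–(6.570,8.000)
cell (6,8): code 0011 → (6.570,8.000)–(6.817,9.000)
cell (6,9): code 0001 → (6.817,9.000)–(6.000,9.953)
total: 8 segments, chained into 1 closed loop(s), length Σ = 7.907020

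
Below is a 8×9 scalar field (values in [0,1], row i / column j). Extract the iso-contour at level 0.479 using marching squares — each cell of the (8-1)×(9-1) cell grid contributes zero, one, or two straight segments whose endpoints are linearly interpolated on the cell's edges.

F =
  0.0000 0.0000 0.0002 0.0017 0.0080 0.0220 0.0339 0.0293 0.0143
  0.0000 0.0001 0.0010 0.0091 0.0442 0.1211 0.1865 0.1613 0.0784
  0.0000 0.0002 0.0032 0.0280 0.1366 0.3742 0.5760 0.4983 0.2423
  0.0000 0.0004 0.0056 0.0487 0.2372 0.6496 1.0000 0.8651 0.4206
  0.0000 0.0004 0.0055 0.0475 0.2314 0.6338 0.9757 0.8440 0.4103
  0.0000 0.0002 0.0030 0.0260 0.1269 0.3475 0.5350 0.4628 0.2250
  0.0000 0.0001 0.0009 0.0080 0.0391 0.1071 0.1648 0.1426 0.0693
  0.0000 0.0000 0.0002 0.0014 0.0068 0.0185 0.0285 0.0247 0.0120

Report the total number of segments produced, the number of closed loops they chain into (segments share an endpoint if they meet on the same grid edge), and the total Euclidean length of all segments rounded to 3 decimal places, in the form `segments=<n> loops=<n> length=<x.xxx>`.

cell (1,5): code 0100 → (1.751,6.000)–(2.000,5.519)
cell (1,6): code 1100 → (1.943,7.000)–(1.751,6.000)
cell (1,7): code 1000 → (2.000,7.075)–(1.943,7.000)
cell (2,4): code 0100 → (2.381,5.000)–(3.000,4.586)
cell (2,5): code 1110 → (2.000,5.519)–(2.381,5.000)
cell (2,7): code 1001 → (3.000,7.869)–(2.000,7.075)
cell (3,4): code 0110 → (3.000,4.586)–(4.000,4.615)
cell (3,7): code 1001 → (4.000,7.842)–(3.000,7.869)
cell (4,4): code 0010 → (4.000,4.615)–(4.541,5.000)
cell (4,5): code 0111 → (4.541,5.000)–(5.000,5.701)
cell (4,6): code 1011 → (5.000,6.776)–(4.958,7.000)
cell (4,7): code 0001 → (4.958,7.000)–(4.000,7.842)
cell (5,5): code 0010 → (5.000,5.701)–(5.151,6.000)
cell (5,6): code 0001 → (5.151,6.000)–(5.000,6.776)
total: 14 segments, chained into 1 closed loop(s), length Σ = 10.450270

segments=14 loops=1 length=10.450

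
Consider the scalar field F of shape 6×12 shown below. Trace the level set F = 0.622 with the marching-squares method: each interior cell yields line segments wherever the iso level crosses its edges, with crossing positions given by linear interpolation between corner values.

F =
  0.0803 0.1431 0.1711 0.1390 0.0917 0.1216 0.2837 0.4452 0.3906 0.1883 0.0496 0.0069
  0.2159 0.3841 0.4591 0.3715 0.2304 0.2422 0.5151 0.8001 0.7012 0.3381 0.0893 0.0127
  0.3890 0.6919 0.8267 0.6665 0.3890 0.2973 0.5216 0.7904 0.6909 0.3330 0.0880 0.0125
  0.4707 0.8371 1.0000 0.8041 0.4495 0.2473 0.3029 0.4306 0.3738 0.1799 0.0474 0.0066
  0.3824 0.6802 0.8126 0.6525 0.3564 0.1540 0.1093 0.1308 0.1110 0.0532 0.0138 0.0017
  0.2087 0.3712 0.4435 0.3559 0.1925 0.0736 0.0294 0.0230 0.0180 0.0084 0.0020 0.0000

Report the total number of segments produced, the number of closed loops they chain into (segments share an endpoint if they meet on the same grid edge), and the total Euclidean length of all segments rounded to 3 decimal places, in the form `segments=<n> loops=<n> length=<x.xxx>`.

segments=20 loops=2 length=15.775

cell (0,6): code 0100 → (0.498,7.000)–(1.000,6.375)
cell (0,7): code 1100 → (0.745,8.000)–(0.498,7.000)
cell (0,8): code 1000 → (1.000,8.218)–(0.745,8.000)
cell (1,0): code 0100 → (1.773,1.000)–(2.000,0.769)
cell (1,1): code 1100 → (1.443,2.000)–(1.773,1.000)
cell (1,2): code 1100 → (1.849,3.000)–(1.443,2.000)
cell (1,3): code 1000 → (2.000,3.160)–(1.849,3.000)
cell (1,6): code 0110 → (1.000,6.375)–(2.000,6.374)
cell (1,8): code 1001 → (2.000,8.193)–(1.000,8.218)
cell (2,0): code 0110 → (2.000,0.769)–(3.000,0.413)
cell (2,3): code 1001 → (3.000,3.514)–(2.000,3.160)
cell (2,6): code 0010 → (2.000,6.374)–(2.468,7.000)
cell (2,7): code 0011 → (2.468,7.000)–(2.217,8.000)
cell (2,8): code 0001 → (2.217,8.000)–(2.000,8.193)
cell (3,0): code 0110 → (3.000,0.413)–(4.000,0.805)
cell (3,3): code 1001 → (4.000,3.103)–(3.000,3.514)
cell (4,0): code 0010 → (4.000,0.805)–(4.188,1.000)
cell (4,1): code 0011 → (4.188,1.000)–(4.516,2.000)
cell (4,2): code 0011 → (4.516,2.000)–(4.103,3.000)
cell (4,3): code 0001 → (4.103,3.000)–(4.000,3.103)
total: 20 segments, chained into 2 closed loop(s), length Σ = 15.775410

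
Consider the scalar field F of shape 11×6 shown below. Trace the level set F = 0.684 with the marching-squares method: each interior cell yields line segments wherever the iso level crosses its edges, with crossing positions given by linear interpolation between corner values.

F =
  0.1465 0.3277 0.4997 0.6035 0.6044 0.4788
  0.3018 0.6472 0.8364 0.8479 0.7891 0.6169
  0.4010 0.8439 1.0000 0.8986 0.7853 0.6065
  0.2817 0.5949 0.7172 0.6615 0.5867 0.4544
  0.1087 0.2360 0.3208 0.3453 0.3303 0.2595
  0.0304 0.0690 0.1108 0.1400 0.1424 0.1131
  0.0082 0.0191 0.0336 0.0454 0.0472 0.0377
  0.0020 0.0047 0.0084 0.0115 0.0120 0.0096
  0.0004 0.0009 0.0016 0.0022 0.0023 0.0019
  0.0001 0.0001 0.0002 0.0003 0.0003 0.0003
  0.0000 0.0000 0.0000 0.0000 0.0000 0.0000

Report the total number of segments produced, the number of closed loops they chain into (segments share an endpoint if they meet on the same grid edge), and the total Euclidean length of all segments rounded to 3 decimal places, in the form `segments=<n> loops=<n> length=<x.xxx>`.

segments=14 loops=1 length=10.634

cell (0,1): code 0100 → (0.547,2.000)–(1.000,1.195)
cell (0,2): code 1100 → (0.329,3.000)–(0.547,2.000)
cell (0,3): code 1100 → (0.431,4.000)–(0.329,3.000)
cell (0,4): code 1000 → (1.000,4.610)–(0.431,4.000)
cell (1,0): code 0100 → (1.187,1.000)–(2.000,0.639)
cell (1,1): code 1110 → (1.000,1.195)–(1.187,1.000)
cell (1,4): code 1001 → (2.000,4.567)–(1.000,4.610)
cell (2,0): code 0010 → (2.000,0.639)–(2.642,1.000)
cell (2,1): code 0111 → (2.642,1.000)–(3.000,1.729)
cell (2,2): code 1011 → (3.000,2.596)–(2.905,3.000)
cell (2,3): code 0011 → (2.905,3.000)–(2.510,4.000)
cell (2,4): code 0001 → (2.510,4.000)–(2.000,4.567)
cell (3,1): code 0010 → (3.000,1.729)–(3.084,2.000)
cell (3,2): code 0001 → (3.084,2.000)–(3.000,2.596)
total: 14 segments, chained into 1 closed loop(s), length Σ = 10.634195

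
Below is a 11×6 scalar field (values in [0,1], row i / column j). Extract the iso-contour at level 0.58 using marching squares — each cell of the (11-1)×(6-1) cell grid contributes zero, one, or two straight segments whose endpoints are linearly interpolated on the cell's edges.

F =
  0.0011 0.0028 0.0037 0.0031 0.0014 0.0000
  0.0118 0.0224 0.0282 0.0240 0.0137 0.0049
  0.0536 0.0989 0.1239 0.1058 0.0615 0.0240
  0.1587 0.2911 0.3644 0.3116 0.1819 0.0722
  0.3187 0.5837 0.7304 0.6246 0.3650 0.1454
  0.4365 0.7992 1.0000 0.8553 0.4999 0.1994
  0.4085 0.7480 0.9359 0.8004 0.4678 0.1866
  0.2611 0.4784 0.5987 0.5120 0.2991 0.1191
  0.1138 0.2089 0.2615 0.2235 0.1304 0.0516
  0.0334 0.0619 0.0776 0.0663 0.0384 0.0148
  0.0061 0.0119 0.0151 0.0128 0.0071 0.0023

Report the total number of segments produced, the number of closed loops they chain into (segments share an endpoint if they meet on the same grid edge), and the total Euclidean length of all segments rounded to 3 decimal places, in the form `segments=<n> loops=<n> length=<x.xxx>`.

cell (3,0): code 0100 → (3.987,1.000)–(4.000,0.986)
cell (3,1): code 1100 → (3.589,2.000)–(3.987,1.000)
cell (3,2): code 1100 → (3.858,3.000)–(3.589,2.000)
cell (3,3): code 1000 → (4.000,3.172)–(3.858,3.000)
cell (4,0): code 0110 → (4.000,0.986)–(5.000,0.396)
cell (4,3): code 1001 → (5.000,3.775)–(4.000,3.172)
cell (5,0): code 0110 → (5.000,0.396)–(6.000,0.505)
cell (5,3): code 1001 → (6.000,3.663)–(5.000,3.775)
cell (6,0): code 0010 → (6.000,0.505)–(6.623,1.000)
cell (6,1): code 0111 → (6.623,1.000)–(7.000,1.845)
cell (6,2): code 1011 → (7.000,2.216)–(6.764,3.000)
cell (6,3): code 0001 → (6.764,3.000)–(6.000,3.663)
cell (7,1): code 0010 → (7.000,1.845)–(7.055,2.000)
cell (7,2): code 0001 → (7.055,2.000)–(7.000,2.216)
total: 14 segments, chained into 1 closed loop(s), length Σ = 10.633771

segments=14 loops=1 length=10.634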